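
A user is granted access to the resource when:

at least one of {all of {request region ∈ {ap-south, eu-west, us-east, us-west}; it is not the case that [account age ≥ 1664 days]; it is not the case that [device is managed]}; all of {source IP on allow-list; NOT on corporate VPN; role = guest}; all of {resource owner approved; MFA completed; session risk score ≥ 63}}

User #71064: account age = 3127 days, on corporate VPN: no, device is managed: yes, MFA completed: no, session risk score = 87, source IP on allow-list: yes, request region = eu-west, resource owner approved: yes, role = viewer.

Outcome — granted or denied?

Atomic conditions:
  request region ∈ {ap-south, eu-west, us-east, us-west}: eu-west is in the set → true
  account age ≥ 1664 days: 3127 ≥ 1664 is true
  device is managed: yes → true
  source IP on allow-list: yes → true
  NOT on corporate VPN: no → true
  role = guest: viewer == guest is false
  resource owner approved: yes → true
  MFA completed: no → false
  session risk score ≥ 63: 87 ≥ 63 is true
Combine:
[1.2] NOT true = false
[1.3] NOT true = false
[1] true AND false AND false = false
[2] true AND true AND false = false
[3] true AND false AND true = false
[root] false OR false OR false = false
Overall: false → denied

Denied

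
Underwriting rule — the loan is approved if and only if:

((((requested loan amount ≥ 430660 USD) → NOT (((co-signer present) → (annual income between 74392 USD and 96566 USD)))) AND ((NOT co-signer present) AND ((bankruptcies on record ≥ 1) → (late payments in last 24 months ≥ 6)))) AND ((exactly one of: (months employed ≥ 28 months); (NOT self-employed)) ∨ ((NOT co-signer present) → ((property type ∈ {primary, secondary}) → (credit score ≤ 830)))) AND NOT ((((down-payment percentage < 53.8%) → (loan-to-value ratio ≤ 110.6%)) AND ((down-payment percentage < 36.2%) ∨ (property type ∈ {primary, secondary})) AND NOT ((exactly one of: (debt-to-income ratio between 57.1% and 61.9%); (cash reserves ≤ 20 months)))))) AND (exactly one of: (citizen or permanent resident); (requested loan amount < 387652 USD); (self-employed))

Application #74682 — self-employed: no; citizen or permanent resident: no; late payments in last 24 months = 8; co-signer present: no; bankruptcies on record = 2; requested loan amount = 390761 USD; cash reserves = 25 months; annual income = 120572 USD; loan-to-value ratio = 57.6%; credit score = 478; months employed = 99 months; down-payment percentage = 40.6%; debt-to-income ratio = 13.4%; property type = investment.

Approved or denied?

Denied

Atomic conditions:
  requested loan amount ≥ 430660 USD: 390761 ≥ 430660 is false
  co-signer present: no → false
  annual income between 74392 USD and 96566 USD: 120572 in [74392, 96566] is false
  NOT co-signer present: no → true
  bankruptcies on record ≥ 1: 2 ≥ 1 is true
  late payments in last 24 months ≥ 6: 8 ≥ 6 is true
  months employed ≥ 28 months: 99 ≥ 28 is true
  NOT self-employed: no → true
  property type ∈ {primary, secondary}: investment is not in the set → false
  credit score ≤ 830: 478 ≤ 830 is true
  down-payment percentage < 53.8%: 40.6 < 53.8 is true
  loan-to-value ratio ≤ 110.6%: 57.6 ≤ 110.6 is true
  down-payment percentage < 36.2%: 40.6 < 36.2 is false
  debt-to-income ratio between 57.1% and 61.9%: 13.4 in [57.1, 61.9] is false
  cash reserves ≤ 20 months: 25 ≤ 20 is false
  citizen or permanent resident: no → false
  requested loan amount < 387652 USD: 390761 < 387652 is false
  self-employed: no → false
Combine:
[1.1.1.2.1] false → false (antecedent false ⇒ implication holds) = true
[1.1.1.2] NOT true = false
[1.1.1] false → false (antecedent false ⇒ implication holds) = true
[1.1.2.2] true → true = true
[1.1.2] true AND true = true
[1.1] true AND true = true
[1.2.1] exactly-one(true, true) = false
[1.2.2.2] false → true (antecedent false ⇒ implication holds) = true
[1.2.2] true → true = true
[1.2] false OR true = true
[1.3.1.1] true → true = true
[1.3.1.2] false OR false = false
[1.3.1.3.1] exactly-one(false, false) = false
[1.3.1.3] NOT false = true
[1.3.1] true AND false AND true = false
[1.3] NOT false = true
[1] true AND true AND true = true
[2] exactly-one(false, false, false) = false
[root] true AND false = false
Overall: false → denied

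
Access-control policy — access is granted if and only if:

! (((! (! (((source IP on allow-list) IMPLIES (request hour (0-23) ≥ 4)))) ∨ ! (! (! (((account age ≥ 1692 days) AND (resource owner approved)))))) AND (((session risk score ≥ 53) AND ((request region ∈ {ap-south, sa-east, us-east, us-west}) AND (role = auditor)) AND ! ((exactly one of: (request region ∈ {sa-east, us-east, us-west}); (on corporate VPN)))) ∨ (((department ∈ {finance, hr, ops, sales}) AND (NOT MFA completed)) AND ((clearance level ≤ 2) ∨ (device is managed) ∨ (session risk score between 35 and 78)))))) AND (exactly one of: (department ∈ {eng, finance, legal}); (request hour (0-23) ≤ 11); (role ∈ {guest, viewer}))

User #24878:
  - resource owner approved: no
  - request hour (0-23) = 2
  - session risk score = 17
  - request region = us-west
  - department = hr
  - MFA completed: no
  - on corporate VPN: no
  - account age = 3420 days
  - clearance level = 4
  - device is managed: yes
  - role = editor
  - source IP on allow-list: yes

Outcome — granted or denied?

Denied

Atomic conditions:
  source IP on allow-list: yes → true
  request hour (0-23) ≥ 4: 2 ≥ 4 is false
  account age ≥ 1692 days: 3420 ≥ 1692 is true
  resource owner approved: no → false
  session risk score ≥ 53: 17 ≥ 53 is false
  request region ∈ {ap-south, sa-east, us-east, us-west}: us-west is in the set → true
  role = auditor: editor == auditor is false
  request region ∈ {sa-east, us-east, us-west}: us-west is in the set → true
  on corporate VPN: no → false
  department ∈ {finance, hr, ops, sales}: hr is in the set → true
  NOT MFA completed: no → true
  clearance level ≤ 2: 4 ≤ 2 is false
  device is managed: yes → true
  session risk score between 35 and 78: 17 in [35, 78] is false
  department ∈ {eng, finance, legal}: hr is not in the set → false
  request hour (0-23) ≤ 11: 2 ≤ 11 is true
  role ∈ {guest, viewer}: editor is not in the set → false
Combine:
[1.1.1.1.1.1] true → false = false
[1.1.1.1.1] NOT false = true
[1.1.1.1] NOT true = false
[1.1.1.2.1.1.1] true AND false = false
[1.1.1.2.1.1] NOT false = true
[1.1.1.2.1] NOT true = false
[1.1.1.2] NOT false = true
[1.1.1] false OR true = true
[1.1.2.1.2] true AND false = false
[1.1.2.1.3.1] exactly-one(true, false) = true
[1.1.2.1.3] NOT true = false
[1.1.2.1] false AND false AND false = false
[1.1.2.2.1] true AND true = true
[1.1.2.2.2] false OR true OR false = true
[1.1.2.2] true AND true = true
[1.1.2] false OR true = true
[1.1] true AND true = true
[1] NOT true = false
[2] exactly-one(false, true, false) = true
[root] false AND true = false
Overall: false → denied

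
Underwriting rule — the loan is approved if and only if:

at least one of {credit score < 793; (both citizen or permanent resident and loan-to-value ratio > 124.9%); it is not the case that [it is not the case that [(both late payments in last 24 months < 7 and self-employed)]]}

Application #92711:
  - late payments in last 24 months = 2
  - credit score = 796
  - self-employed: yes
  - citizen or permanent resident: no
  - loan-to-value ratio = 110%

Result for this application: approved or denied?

Approved

Atomic conditions:
  credit score < 793: 796 < 793 is false
  citizen or permanent resident: no → false
  loan-to-value ratio > 124.9%: 110 > 124.9 is false
  late payments in last 24 months < 7: 2 < 7 is true
  self-employed: yes → true
Combine:
[2] false AND false = false
[3.1.1] true AND true = true
[3.1] NOT true = false
[3] NOT false = true
[root] false OR false OR true = true
Overall: true → approved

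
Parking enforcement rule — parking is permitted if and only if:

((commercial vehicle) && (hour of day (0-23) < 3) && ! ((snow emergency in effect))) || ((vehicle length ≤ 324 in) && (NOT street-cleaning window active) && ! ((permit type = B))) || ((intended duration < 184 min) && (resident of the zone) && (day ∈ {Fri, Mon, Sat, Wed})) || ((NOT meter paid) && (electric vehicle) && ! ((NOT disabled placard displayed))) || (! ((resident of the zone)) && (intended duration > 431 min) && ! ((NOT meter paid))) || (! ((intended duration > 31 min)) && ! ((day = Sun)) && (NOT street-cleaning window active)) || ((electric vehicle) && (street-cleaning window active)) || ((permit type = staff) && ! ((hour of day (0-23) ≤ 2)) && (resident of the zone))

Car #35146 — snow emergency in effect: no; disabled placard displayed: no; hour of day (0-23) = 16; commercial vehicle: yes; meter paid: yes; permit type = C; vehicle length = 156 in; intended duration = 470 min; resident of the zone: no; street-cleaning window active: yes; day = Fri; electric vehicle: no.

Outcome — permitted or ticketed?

Atomic conditions:
  commercial vehicle: yes → true
  hour of day (0-23) < 3: 16 < 3 is false
  snow emergency in effect: no → false
  vehicle length ≤ 324 in: 156 ≤ 324 is true
  NOT street-cleaning window active: yes → false
  permit type = B: C == B is false
  intended duration < 184 min: 470 < 184 is false
  resident of the zone: no → false
  day ∈ {Fri, Mon, Sat, Wed}: Fri is in the set → true
  NOT meter paid: yes → false
  electric vehicle: no → false
  NOT disabled placard displayed: no → true
  intended duration > 431 min: 470 > 431 is true
  intended duration > 31 min: 470 > 31 is true
  day = Sun: Fri == Sun is false
  street-cleaning window active: yes → true
  permit type = staff: C == staff is false
  hour of day (0-23) ≤ 2: 16 ≤ 2 is false
Combine:
[1.3] NOT false = true
[1] true AND false AND true = false
[2.3] NOT false = true
[2] true AND false AND true = false
[3] false AND false AND true = false
[4.3] NOT true = false
[4] false AND false AND false = false
[5.1] NOT false = true
[5.3] NOT false = true
[5] true AND true AND true = true
[6.1] NOT true = false
[6.2] NOT false = true
[6] false AND true AND false = false
[7] false AND true = false
[8.2] NOT false = true
[8] false AND true AND false = false
[root] false OR false OR false OR false OR true OR false OR false OR false = true
Overall: true → permitted

Permitted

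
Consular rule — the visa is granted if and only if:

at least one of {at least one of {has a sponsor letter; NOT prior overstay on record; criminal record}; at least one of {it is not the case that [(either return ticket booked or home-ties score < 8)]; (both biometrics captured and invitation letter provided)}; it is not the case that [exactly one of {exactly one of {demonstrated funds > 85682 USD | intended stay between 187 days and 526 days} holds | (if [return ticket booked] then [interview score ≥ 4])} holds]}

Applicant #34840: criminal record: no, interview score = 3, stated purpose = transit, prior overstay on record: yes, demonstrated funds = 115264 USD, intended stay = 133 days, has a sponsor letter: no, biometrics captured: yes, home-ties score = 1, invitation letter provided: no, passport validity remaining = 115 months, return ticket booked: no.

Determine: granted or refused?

Granted

Atomic conditions:
  has a sponsor letter: no → false
  NOT prior overstay on record: yes → false
  criminal record: no → false
  return ticket booked: no → false
  home-ties score < 8: 1 < 8 is true
  biometrics captured: yes → true
  invitation letter provided: no → false
  demonstrated funds > 85682 USD: 115264 > 85682 is true
  intended stay between 187 days and 526 days: 133 in [187, 526] is false
  interview score ≥ 4: 3 ≥ 4 is false
Combine:
[1] false OR false OR false = false
[2.1.1] false OR true = true
[2.1] NOT true = false
[2.2] true AND false = false
[2] false OR false = false
[3.1.1] exactly-one(true, false) = true
[3.1.2] false → false (antecedent false ⇒ implication holds) = true
[3.1] exactly-one(true, true) = false
[3] NOT false = true
[root] false OR false OR true = true
Overall: true → granted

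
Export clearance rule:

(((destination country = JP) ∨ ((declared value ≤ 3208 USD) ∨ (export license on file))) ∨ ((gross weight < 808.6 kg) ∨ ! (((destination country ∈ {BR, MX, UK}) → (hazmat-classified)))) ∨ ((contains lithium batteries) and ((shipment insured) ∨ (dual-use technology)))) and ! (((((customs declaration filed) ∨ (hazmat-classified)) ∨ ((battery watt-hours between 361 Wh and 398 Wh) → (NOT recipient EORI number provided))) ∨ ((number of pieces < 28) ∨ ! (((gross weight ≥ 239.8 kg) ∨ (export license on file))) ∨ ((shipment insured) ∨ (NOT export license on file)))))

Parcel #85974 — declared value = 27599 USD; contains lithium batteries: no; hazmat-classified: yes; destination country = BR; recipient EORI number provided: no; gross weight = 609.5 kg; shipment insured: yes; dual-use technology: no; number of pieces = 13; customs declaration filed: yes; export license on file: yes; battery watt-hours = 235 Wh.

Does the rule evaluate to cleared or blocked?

Atomic conditions:
  destination country = JP: BR == JP is false
  declared value ≤ 3208 USD: 27599 ≤ 3208 is false
  export license on file: yes → true
  gross weight < 808.6 kg: 609.5 < 808.6 is true
  destination country ∈ {BR, MX, UK}: BR is in the set → true
  hazmat-classified: yes → true
  contains lithium batteries: no → false
  shipment insured: yes → true
  dual-use technology: no → false
  customs declaration filed: yes → true
  battery watt-hours between 361 Wh and 398 Wh: 235 in [361, 398] is false
  NOT recipient EORI number provided: no → true
  number of pieces < 28: 13 < 28 is true
  gross weight ≥ 239.8 kg: 609.5 ≥ 239.8 is true
  NOT export license on file: yes → false
Combine:
[1.1.2] false OR true = true
[1.1] false OR true = true
[1.2.2.1] true → true = true
[1.2.2] NOT true = false
[1.2] true OR false = true
[1.3.2] true OR false = true
[1.3] false AND true = false
[1] true OR true OR false = true
[2.1.1.1] true OR true = true
[2.1.1.2] false → true (antecedent false ⇒ implication holds) = true
[2.1.1] true OR true = true
[2.1.2.2.1] true OR true = true
[2.1.2.2] NOT true = false
[2.1.2.3] true OR false = true
[2.1.2] true OR false OR true = true
[2.1] true OR true = true
[2] NOT true = false
[root] true AND false = false
Overall: false → blocked

Blocked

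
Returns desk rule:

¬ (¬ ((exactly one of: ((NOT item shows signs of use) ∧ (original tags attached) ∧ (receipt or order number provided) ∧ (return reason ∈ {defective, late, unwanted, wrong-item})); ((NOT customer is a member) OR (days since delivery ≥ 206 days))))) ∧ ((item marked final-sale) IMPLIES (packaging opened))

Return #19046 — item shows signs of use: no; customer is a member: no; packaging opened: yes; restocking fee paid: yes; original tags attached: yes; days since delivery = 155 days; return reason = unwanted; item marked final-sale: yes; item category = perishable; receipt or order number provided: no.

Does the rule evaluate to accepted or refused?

Atomic conditions:
  NOT item shows signs of use: no → true
  original tags attached: yes → true
  receipt or order number provided: no → false
  return reason ∈ {defective, late, unwanted, wrong-item}: unwanted is in the set → true
  NOT customer is a member: no → true
  days since delivery ≥ 206 days: 155 ≥ 206 is false
  item marked final-sale: yes → true
  packaging opened: yes → true
Combine:
[1.1.1.1] true AND true AND false AND true = false
[1.1.1.2] true OR false = true
[1.1.1] exactly-one(false, true) = true
[1.1] NOT true = false
[1] NOT false = true
[2] true → true = true
[root] true AND true = true
Overall: true → accepted

Accepted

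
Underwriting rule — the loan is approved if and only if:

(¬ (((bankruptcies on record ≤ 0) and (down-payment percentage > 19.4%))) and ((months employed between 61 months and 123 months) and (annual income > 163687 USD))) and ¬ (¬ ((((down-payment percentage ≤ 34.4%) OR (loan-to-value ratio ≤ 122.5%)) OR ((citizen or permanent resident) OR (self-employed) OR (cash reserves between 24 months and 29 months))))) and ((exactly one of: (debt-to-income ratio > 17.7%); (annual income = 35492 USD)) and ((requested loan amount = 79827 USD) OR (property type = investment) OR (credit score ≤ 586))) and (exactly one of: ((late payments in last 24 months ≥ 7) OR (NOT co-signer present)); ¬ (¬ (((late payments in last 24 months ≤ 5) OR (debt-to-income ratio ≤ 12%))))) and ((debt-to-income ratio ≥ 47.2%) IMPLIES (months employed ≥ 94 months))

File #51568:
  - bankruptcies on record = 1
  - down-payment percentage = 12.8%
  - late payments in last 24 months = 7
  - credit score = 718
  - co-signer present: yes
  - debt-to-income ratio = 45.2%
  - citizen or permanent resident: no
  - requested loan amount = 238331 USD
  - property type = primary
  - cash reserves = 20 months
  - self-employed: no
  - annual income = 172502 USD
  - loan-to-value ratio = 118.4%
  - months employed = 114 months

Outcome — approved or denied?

Atomic conditions:
  bankruptcies on record ≤ 0: 1 ≤ 0 is false
  down-payment percentage > 19.4%: 12.8 > 19.4 is false
  months employed between 61 months and 123 months: 114 in [61, 123] is true
  annual income > 163687 USD: 172502 > 163687 is true
  down-payment percentage ≤ 34.4%: 12.8 ≤ 34.4 is true
  loan-to-value ratio ≤ 122.5%: 118.4 ≤ 122.5 is true
  citizen or permanent resident: no → false
  self-employed: no → false
  cash reserves between 24 months and 29 months: 20 in [24, 29] is false
  debt-to-income ratio > 17.7%: 45.2 > 17.7 is true
  annual income = 35492 USD: 172502 == 35492 is false
  requested loan amount = 79827 USD: 238331 == 79827 is false
  property type = investment: primary == investment is false
  credit score ≤ 586: 718 ≤ 586 is false
  late payments in last 24 months ≥ 7: 7 ≥ 7 is true
  NOT co-signer present: yes → false
  late payments in last 24 months ≤ 5: 7 ≤ 5 is false
  debt-to-income ratio ≤ 12%: 45.2 ≤ 12 is false
  debt-to-income ratio ≥ 47.2%: 45.2 ≥ 47.2 is false
  months employed ≥ 94 months: 114 ≥ 94 is true
Combine:
[1.1.1] false AND false = false
[1.1] NOT false = true
[1.2] true AND true = true
[1] true AND true = true
[2.1.1.1] true OR true = true
[2.1.1.2] false OR false OR false = false
[2.1.1] true OR false = true
[2.1] NOT true = false
[2] NOT false = true
[3.1] exactly-one(true, false) = true
[3.2] false OR false OR false = false
[3] true AND false = false
[4.1] true OR false = true
[4.2.1.1] false OR false = false
[4.2.1] NOT false = true
[4.2] NOT true = false
[4] exactly-one(true, false) = true
[5] false → true (antecedent false ⇒ implication holds) = true
[root] true AND true AND false AND true AND true = false
Overall: false → denied

Denied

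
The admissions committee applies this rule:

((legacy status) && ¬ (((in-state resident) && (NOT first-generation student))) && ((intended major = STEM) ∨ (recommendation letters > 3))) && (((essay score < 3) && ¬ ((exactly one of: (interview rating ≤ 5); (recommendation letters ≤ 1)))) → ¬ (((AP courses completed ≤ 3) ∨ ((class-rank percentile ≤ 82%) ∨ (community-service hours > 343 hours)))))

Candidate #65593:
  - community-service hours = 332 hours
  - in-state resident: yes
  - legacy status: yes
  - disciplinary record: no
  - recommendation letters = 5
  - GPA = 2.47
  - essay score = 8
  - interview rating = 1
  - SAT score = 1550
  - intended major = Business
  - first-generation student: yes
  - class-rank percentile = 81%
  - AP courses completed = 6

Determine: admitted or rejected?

Admitted

Atomic conditions:
  legacy status: yes → true
  in-state resident: yes → true
  NOT first-generation student: yes → false
  intended major = STEM: Business == STEM is false
  recommendation letters > 3: 5 > 3 is true
  essay score < 3: 8 < 3 is false
  interview rating ≤ 5: 1 ≤ 5 is true
  recommendation letters ≤ 1: 5 ≤ 1 is false
  AP courses completed ≤ 3: 6 ≤ 3 is false
  class-rank percentile ≤ 82%: 81 ≤ 82 is true
  community-service hours > 343 hours: 332 > 343 is false
Combine:
[1.2.1] true AND false = false
[1.2] NOT false = true
[1.3] false OR true = true
[1] true AND true AND true = true
[2.1.2.1] exactly-one(true, false) = true
[2.1.2] NOT true = false
[2.1] false AND false = false
[2.2.1.2] true OR false = true
[2.2.1] false OR true = true
[2.2] NOT true = false
[2] false → false (antecedent false ⇒ implication holds) = true
[root] true AND true = true
Overall: true → admitted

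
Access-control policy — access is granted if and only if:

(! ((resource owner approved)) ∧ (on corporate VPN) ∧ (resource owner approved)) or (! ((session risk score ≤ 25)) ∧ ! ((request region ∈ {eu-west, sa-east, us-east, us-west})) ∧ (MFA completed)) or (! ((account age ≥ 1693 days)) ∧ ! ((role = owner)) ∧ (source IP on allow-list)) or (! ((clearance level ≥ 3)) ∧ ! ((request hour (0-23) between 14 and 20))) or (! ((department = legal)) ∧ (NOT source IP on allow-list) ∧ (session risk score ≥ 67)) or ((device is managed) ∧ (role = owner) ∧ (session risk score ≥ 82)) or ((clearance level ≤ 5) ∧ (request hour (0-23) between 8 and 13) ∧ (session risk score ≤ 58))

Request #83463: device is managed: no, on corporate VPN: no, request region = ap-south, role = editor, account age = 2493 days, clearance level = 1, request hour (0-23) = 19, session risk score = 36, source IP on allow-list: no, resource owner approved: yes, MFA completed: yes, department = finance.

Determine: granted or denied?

Atomic conditions:
  resource owner approved: yes → true
  on corporate VPN: no → false
  session risk score ≤ 25: 36 ≤ 25 is false
  request region ∈ {eu-west, sa-east, us-east, us-west}: ap-south is not in the set → false
  MFA completed: yes → true
  account age ≥ 1693 days: 2493 ≥ 1693 is true
  role = owner: editor == owner is false
  source IP on allow-list: no → false
  clearance level ≥ 3: 1 ≥ 3 is false
  request hour (0-23) between 14 and 20: 19 in [14, 20] is true
  department = legal: finance == legal is false
  NOT source IP on allow-list: no → true
  session risk score ≥ 67: 36 ≥ 67 is false
  device is managed: no → false
  session risk score ≥ 82: 36 ≥ 82 is false
  clearance level ≤ 5: 1 ≤ 5 is true
  request hour (0-23) between 8 and 13: 19 in [8, 13] is false
  session risk score ≤ 58: 36 ≤ 58 is true
Combine:
[1.1] NOT true = false
[1] false AND false AND true = false
[2.1] NOT false = true
[2.2] NOT false = true
[2] true AND true AND true = true
[3.1] NOT true = false
[3.2] NOT false = true
[3] false AND true AND false = false
[4.1] NOT false = true
[4.2] NOT true = false
[4] true AND false = false
[5.1] NOT false = true
[5] true AND true AND false = false
[6] false AND false AND false = false
[7] true AND false AND true = false
[root] false OR true OR false OR false OR false OR false OR false = true
Overall: true → granted

Granted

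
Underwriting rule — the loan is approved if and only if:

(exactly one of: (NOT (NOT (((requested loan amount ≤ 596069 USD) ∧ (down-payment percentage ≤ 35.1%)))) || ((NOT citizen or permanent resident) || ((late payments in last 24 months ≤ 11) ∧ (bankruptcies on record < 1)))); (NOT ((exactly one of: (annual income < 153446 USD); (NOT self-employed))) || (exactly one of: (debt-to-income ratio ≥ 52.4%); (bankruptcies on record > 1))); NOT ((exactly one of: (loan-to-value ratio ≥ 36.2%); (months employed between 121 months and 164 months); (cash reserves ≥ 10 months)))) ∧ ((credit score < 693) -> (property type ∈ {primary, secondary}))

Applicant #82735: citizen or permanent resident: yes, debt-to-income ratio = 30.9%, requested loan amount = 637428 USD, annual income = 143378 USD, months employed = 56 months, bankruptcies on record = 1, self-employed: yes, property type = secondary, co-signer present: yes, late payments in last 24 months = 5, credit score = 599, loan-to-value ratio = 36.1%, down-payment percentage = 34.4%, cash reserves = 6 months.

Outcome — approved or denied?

Atomic conditions:
  requested loan amount ≤ 596069 USD: 637428 ≤ 596069 is false
  down-payment percentage ≤ 35.1%: 34.4 ≤ 35.1 is true
  NOT citizen or permanent resident: yes → false
  late payments in last 24 months ≤ 11: 5 ≤ 11 is true
  bankruptcies on record < 1: 1 < 1 is false
  annual income < 153446 USD: 143378 < 153446 is true
  NOT self-employed: yes → false
  debt-to-income ratio ≥ 52.4%: 30.9 ≥ 52.4 is false
  bankruptcies on record > 1: 1 > 1 is false
  loan-to-value ratio ≥ 36.2%: 36.1 ≥ 36.2 is false
  months employed between 121 months and 164 months: 56 in [121, 164] is false
  cash reserves ≥ 10 months: 6 ≥ 10 is false
  credit score < 693: 599 < 693 is true
  property type ∈ {primary, secondary}: secondary is in the set → true
Combine:
[1.1.1.1.1] false AND true = false
[1.1.1.1] NOT false = true
[1.1.1] NOT true = false
[1.1.2.2] true AND false = false
[1.1.2] false OR false = false
[1.1] false OR false = false
[1.2.1.1] exactly-one(true, false) = true
[1.2.1] NOT true = false
[1.2.2] exactly-one(false, false) = false
[1.2] false OR false = false
[1.3.1] exactly-one(false, false, false) = false
[1.3] NOT false = true
[1] exactly-one(false, false, true) = true
[2] true → true = true
[root] true AND true = true
Overall: true → approved

Approved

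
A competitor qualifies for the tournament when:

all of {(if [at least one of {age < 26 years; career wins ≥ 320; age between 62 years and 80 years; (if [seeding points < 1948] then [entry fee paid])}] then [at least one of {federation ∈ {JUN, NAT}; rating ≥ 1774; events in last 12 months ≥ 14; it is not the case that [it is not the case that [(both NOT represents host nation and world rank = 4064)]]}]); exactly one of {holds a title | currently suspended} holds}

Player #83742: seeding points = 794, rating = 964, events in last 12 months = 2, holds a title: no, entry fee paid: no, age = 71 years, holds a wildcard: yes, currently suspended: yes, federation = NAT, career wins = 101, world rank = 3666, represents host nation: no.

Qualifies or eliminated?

Atomic conditions:
  age < 26 years: 71 < 26 is false
  career wins ≥ 320: 101 ≥ 320 is false
  age between 62 years and 80 years: 71 in [62, 80] is true
  seeding points < 1948: 794 < 1948 is true
  entry fee paid: no → false
  federation ∈ {JUN, NAT}: NAT is in the set → true
  rating ≥ 1774: 964 ≥ 1774 is false
  events in last 12 months ≥ 14: 2 ≥ 14 is false
  NOT represents host nation: no → true
  world rank = 4064: 3666 == 4064 is false
  holds a title: no → false
  currently suspended: yes → true
Combine:
[1.1.4] true → false = false
[1.1] false OR false OR true OR false = true
[1.2.4.1.1] true AND false = false
[1.2.4.1] NOT false = true
[1.2.4] NOT true = false
[1.2] true OR false OR false OR false = true
[1] true → true = true
[2] exactly-one(false, true) = true
[root] true AND true = true
Overall: true → qualifies

Qualifies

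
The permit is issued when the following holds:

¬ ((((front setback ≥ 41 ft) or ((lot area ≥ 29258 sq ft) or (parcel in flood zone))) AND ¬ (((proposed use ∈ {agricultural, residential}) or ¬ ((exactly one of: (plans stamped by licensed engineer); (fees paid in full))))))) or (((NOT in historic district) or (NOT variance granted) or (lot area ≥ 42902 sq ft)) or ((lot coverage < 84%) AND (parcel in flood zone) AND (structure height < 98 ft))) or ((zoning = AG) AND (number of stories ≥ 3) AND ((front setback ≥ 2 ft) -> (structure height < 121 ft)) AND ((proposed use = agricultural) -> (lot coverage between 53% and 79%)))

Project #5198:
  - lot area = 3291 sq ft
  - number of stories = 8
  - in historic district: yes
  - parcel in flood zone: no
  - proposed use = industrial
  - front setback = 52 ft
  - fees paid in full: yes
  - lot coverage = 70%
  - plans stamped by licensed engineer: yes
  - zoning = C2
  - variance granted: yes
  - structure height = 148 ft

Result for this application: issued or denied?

Issued

Atomic conditions:
  front setback ≥ 41 ft: 52 ≥ 41 is true
  lot area ≥ 29258 sq ft: 3291 ≥ 29258 is false
  parcel in flood zone: no → false
  proposed use ∈ {agricultural, residential}: industrial is not in the set → false
  plans stamped by licensed engineer: yes → true
  fees paid in full: yes → true
  NOT in historic district: yes → false
  NOT variance granted: yes → false
  lot area ≥ 42902 sq ft: 3291 ≥ 42902 is false
  lot coverage < 84%: 70 < 84 is true
  structure height < 98 ft: 148 < 98 is false
  zoning = AG: C2 == AG is false
  number of stories ≥ 3: 8 ≥ 3 is true
  front setback ≥ 2 ft: 52 ≥ 2 is true
  structure height < 121 ft: 148 < 121 is false
  proposed use = agricultural: industrial == agricultural is false
  lot coverage between 53% and 79%: 70 in [53, 79] is true
Combine:
[1.1.1.2] false OR false = false
[1.1.1] true OR false = true
[1.1.2.1.2.1] exactly-one(true, true) = false
[1.1.2.1.2] NOT false = true
[1.1.2.1] false OR true = true
[1.1.2] NOT true = false
[1.1] true AND false = false
[1] NOT false = true
[2.1] false OR false OR false = false
[2.2] true AND false AND false = false
[2] false OR false = false
[3.3] true → false = false
[3.4] false → true (antecedent false ⇒ implication holds) = true
[3] false AND true AND false AND true = false
[root] true OR false OR false = true
Overall: true → issued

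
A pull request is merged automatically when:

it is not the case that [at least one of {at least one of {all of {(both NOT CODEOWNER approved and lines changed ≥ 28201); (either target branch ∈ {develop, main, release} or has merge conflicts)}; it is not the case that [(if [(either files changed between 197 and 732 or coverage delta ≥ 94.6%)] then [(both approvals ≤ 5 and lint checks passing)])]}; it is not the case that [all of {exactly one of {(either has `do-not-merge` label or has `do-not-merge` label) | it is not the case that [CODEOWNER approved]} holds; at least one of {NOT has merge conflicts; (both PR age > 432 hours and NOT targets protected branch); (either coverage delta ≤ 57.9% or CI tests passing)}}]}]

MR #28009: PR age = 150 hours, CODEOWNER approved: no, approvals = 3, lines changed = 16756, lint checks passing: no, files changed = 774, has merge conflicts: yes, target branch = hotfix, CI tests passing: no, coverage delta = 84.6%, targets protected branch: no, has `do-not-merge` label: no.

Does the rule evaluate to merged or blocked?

Atomic conditions:
  NOT CODEOWNER approved: no → true
  lines changed ≥ 28201: 16756 ≥ 28201 is false
  target branch ∈ {develop, main, release}: hotfix is not in the set → false
  has merge conflicts: yes → true
  files changed between 197 and 732: 774 in [197, 732] is false
  coverage delta ≥ 94.6%: 84.6 ≥ 94.6 is false
  approvals ≤ 5: 3 ≤ 5 is true
  lint checks passing: no → false
  has `do-not-merge` label: no → false
  CODEOWNER approved: no → false
  NOT has merge conflicts: yes → false
  PR age > 432 hours: 150 > 432 is false
  NOT targets protected branch: no → true
  coverage delta ≤ 57.9%: 84.6 ≤ 57.9 is false
  CI tests passing: no → false
Combine:
[1.1.1.1] true AND false = false
[1.1.1.2] false OR true = true
[1.1.1] false AND true = false
[1.1.2.1.1] false OR false = false
[1.1.2.1.2] true AND false = false
[1.1.2.1] false → false (antecedent false ⇒ implication holds) = true
[1.1.2] NOT true = false
[1.1] false OR false = false
[1.2.1.1.1] false OR false = false
[1.2.1.1.2] NOT false = true
[1.2.1.1] exactly-one(false, true) = true
[1.2.1.2.2] false AND true = false
[1.2.1.2.3] false OR false = false
[1.2.1.2] false OR false OR false = false
[1.2.1] true AND false = false
[1.2] NOT false = true
[1] false OR true = true
[root] NOT true = false
Overall: false → blocked

Blocked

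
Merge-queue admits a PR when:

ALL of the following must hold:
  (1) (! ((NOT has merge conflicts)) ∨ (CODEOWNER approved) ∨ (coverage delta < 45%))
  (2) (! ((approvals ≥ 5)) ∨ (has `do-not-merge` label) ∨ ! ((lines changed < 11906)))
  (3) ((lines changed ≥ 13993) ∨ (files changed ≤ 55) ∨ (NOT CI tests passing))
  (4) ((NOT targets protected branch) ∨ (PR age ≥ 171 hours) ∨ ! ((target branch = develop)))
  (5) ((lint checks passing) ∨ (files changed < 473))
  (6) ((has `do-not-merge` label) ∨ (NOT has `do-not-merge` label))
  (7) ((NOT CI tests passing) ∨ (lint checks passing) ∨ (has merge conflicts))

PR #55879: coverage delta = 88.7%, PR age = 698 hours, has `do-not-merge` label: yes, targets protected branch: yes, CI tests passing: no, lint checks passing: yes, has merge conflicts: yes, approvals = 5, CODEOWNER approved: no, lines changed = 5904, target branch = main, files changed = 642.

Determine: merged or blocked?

Merged

Atomic conditions:
  NOT has merge conflicts: yes → false
  CODEOWNER approved: no → false
  coverage delta < 45%: 88.7 < 45 is false
  approvals ≥ 5: 5 ≥ 5 is true
  has `do-not-merge` label: yes → true
  lines changed < 11906: 5904 < 11906 is true
  lines changed ≥ 13993: 5904 ≥ 13993 is false
  files changed ≤ 55: 642 ≤ 55 is false
  NOT CI tests passing: no → true
  NOT targets protected branch: yes → false
  PR age ≥ 171 hours: 698 ≥ 171 is true
  target branch = develop: main == develop is false
  lint checks passing: yes → true
  files changed < 473: 642 < 473 is false
  NOT has `do-not-merge` label: yes → false
  has merge conflicts: yes → true
Combine:
[1.1] NOT false = true
[1] true OR false OR false = true
[2.1] NOT true = false
[2.3] NOT true = false
[2] false OR true OR false = true
[3] false OR false OR true = true
[4.3] NOT false = true
[4] false OR true OR true = true
[5] true OR false = true
[6] true OR false = true
[7] true OR true OR true = true
[root] true AND true AND true AND true AND true AND true AND true = true
Overall: true → merged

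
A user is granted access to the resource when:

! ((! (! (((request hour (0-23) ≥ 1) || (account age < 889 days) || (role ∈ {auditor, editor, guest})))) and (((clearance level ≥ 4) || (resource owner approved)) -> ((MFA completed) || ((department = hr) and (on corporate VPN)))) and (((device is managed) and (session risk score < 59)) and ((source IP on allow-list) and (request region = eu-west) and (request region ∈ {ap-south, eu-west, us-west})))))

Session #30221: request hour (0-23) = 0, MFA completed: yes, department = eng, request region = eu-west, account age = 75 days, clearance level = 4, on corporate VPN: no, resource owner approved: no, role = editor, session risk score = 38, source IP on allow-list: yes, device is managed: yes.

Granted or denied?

Atomic conditions:
  request hour (0-23) ≥ 1: 0 ≥ 1 is false
  account age < 889 days: 75 < 889 is true
  role ∈ {auditor, editor, guest}: editor is in the set → true
  clearance level ≥ 4: 4 ≥ 4 is true
  resource owner approved: no → false
  MFA completed: yes → true
  department = hr: eng == hr is false
  on corporate VPN: no → false
  device is managed: yes → true
  session risk score < 59: 38 < 59 is true
  source IP on allow-list: yes → true
  request region = eu-west: eu-west == eu-west is true
  request region ∈ {ap-south, eu-west, us-west}: eu-west is in the set → true
Combine:
[1.1.1.1] false OR true OR true = true
[1.1.1] NOT true = false
[1.1] NOT false = true
[1.2.1] true OR false = true
[1.2.2.2] false AND false = false
[1.2.2] true OR false = true
[1.2] true → true = true
[1.3.1] true AND true = true
[1.3.2] true AND true AND true = true
[1.3] true AND true = true
[1] true AND true AND true = true
[root] NOT true = false
Overall: false → denied

Denied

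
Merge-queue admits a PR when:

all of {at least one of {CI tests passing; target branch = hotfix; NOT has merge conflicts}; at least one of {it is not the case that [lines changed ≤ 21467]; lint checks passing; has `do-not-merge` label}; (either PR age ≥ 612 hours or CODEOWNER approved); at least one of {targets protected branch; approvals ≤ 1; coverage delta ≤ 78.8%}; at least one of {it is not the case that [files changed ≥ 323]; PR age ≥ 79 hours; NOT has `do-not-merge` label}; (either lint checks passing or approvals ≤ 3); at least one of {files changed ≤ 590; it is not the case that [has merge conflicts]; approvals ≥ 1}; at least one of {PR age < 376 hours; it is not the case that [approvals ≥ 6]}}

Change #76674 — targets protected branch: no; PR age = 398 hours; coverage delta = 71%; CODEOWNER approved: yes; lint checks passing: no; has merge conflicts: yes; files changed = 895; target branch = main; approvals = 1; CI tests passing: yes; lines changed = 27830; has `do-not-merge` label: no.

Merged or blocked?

Merged

Atomic conditions:
  CI tests passing: yes → true
  target branch = hotfix: main == hotfix is false
  NOT has merge conflicts: yes → false
  lines changed ≤ 21467: 27830 ≤ 21467 is false
  lint checks passing: no → false
  has `do-not-merge` label: no → false
  PR age ≥ 612 hours: 398 ≥ 612 is false
  CODEOWNER approved: yes → true
  targets protected branch: no → false
  approvals ≤ 1: 1 ≤ 1 is true
  coverage delta ≤ 78.8%: 71 ≤ 78.8 is true
  files changed ≥ 323: 895 ≥ 323 is true
  PR age ≥ 79 hours: 398 ≥ 79 is true
  NOT has `do-not-merge` label: no → true
  approvals ≤ 3: 1 ≤ 3 is true
  files changed ≤ 590: 895 ≤ 590 is false
  has merge conflicts: yes → true
  approvals ≥ 1: 1 ≥ 1 is true
  PR age < 376 hours: 398 < 376 is false
  approvals ≥ 6: 1 ≥ 6 is false
Combine:
[1] true OR false OR false = true
[2.1] NOT false = true
[2] true OR false OR false = true
[3] false OR true = true
[4] false OR true OR true = true
[5.1] NOT true = false
[5] false OR true OR true = true
[6] false OR true = true
[7.2] NOT true = false
[7] false OR false OR true = true
[8.2] NOT false = true
[8] false OR true = true
[root] true AND true AND true AND true AND true AND true AND true AND true = true
Overall: true → merged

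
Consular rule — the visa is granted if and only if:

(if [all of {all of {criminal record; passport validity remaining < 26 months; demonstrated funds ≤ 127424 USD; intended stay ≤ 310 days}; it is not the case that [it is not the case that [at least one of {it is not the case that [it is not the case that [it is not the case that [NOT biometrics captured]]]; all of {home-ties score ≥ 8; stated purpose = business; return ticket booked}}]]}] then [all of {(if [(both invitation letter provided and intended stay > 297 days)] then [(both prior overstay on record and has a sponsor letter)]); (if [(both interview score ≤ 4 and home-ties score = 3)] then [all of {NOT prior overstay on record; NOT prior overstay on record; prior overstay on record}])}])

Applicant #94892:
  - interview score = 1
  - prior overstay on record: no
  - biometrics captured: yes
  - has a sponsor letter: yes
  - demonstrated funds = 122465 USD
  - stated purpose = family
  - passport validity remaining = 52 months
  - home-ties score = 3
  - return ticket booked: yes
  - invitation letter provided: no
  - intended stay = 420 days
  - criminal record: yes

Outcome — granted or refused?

Granted

Atomic conditions:
  criminal record: yes → true
  passport validity remaining < 26 months: 52 < 26 is false
  demonstrated funds ≤ 127424 USD: 122465 ≤ 127424 is true
  intended stay ≤ 310 days: 420 ≤ 310 is false
  NOT biometrics captured: yes → false
  home-ties score ≥ 8: 3 ≥ 8 is false
  stated purpose = business: family == business is false
  return ticket booked: yes → true
  invitation letter provided: no → false
  intended stay > 297 days: 420 > 297 is true
  prior overstay on record: no → false
  has a sponsor letter: yes → true
  interview score ≤ 4: 1 ≤ 4 is true
  home-ties score = 3: 3 == 3 is true
  NOT prior overstay on record: no → true
Combine:
[1.1] true AND false AND true AND false = false
[1.2.1.1.1.1.1] NOT false = true
[1.2.1.1.1.1] NOT true = false
[1.2.1.1.1] NOT false = true
[1.2.1.1.2] false AND false AND true = false
[1.2.1.1] true OR false = true
[1.2.1] NOT true = false
[1.2] NOT false = true
[1] false AND true = false
[2.1.1] false AND true = false
[2.1.2] false AND true = false
[2.1] false → false (antecedent false ⇒ implication holds) = true
[2.2.1] true AND true = true
[2.2.2] true AND true AND false = false
[2.2] true → false = false
[2] true AND false = false
[root] false → false (antecedent false ⇒ implication holds) = true
Overall: true → granted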